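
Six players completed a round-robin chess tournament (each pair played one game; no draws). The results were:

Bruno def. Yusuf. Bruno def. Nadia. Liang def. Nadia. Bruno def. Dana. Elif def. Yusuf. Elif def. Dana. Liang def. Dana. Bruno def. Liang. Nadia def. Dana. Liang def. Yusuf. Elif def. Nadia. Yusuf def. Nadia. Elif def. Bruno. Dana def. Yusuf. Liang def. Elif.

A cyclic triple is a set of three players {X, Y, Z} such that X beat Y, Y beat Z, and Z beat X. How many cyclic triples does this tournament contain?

Win totals: Liang 4, Dana 1, Nadia 1, Yusuf 1, Bruno 4, Elif 4.
A player with w wins dominates both others in C(w,2) triples; summing gives 6 + 0 + 0 + 0 + 6 + 6 = 18 transitive triples.
Total triples C(6,3) = 20, so cyclic triples = 20 − 18 = 2.

2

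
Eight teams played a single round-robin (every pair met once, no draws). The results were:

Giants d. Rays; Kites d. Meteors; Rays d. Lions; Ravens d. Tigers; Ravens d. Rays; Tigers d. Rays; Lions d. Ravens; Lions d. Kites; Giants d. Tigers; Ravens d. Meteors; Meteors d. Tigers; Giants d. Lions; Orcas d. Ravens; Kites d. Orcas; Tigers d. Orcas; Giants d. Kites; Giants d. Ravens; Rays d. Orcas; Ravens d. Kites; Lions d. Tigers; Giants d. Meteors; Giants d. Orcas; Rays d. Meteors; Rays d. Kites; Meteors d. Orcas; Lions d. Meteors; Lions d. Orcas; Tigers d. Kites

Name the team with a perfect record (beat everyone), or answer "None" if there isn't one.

Giants has 7 wins out of 7 opponents — a perfect record.

Giants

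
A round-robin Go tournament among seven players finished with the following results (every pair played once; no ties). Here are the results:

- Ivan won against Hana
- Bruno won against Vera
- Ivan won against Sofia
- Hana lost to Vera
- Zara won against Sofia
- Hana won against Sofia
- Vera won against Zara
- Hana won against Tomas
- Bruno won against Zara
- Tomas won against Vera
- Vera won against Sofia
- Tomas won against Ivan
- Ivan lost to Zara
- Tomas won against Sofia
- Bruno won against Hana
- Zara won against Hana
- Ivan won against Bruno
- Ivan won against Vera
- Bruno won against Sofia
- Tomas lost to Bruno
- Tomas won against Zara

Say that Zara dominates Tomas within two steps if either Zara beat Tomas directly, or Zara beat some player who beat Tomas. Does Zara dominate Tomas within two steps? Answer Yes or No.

Yes

Zara did not beat Tomas directly.
Zara beat Sofia, Hana, Ivan. Of those, Hana beat Tomas.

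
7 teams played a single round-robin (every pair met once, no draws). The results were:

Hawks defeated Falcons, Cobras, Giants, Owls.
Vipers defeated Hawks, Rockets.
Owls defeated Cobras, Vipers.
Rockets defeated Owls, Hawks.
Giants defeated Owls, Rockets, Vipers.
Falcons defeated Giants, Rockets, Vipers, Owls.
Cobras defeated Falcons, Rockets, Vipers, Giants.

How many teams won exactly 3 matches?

Win totals: Owls 2, Falcons 4, Hawks 4, Vipers 2, Cobras 4, Giants 3, Rockets 2.
Exactly 3: Giants — 1 team.

1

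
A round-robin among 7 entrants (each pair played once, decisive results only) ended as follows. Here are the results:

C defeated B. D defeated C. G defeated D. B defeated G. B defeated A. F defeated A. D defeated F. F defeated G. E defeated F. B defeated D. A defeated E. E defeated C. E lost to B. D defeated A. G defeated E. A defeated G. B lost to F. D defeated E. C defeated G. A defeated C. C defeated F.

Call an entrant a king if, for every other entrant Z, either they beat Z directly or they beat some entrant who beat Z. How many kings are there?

A reaches everyone (king).
B reaches everyone (king).
C reaches everyone (king).
D reaches everyone (king).
E cannot reach D in two steps.
F reaches everyone (king).
G cannot reach B in two steps.
Kings: A, B, C, D, F — 5.

5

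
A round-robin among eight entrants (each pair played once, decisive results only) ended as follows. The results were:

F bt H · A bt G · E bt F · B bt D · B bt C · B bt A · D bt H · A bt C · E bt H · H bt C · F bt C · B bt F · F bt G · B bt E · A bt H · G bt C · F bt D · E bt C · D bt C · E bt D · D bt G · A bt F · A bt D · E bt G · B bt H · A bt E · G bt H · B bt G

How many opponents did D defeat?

D's results: beat C, G, H; lost to A, B, E, F.
That is 3 wins.

3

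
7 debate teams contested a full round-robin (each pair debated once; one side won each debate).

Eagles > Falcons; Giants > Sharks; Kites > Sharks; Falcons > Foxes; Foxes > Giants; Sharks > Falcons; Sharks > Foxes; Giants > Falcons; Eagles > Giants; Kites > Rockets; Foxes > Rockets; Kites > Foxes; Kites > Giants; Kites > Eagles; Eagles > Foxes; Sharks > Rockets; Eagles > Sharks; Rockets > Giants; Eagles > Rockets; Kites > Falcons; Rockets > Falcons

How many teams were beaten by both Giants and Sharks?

Giants beat: Falcons, Sharks.
Sharks beat: Falcons, Foxes, Rockets.
Both beat: Falcons — 1.

1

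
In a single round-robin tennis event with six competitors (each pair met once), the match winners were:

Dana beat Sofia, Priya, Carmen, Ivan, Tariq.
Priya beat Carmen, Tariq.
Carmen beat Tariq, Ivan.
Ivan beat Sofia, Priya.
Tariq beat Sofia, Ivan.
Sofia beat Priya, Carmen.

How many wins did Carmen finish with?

2

Carmen's results: beat Tariq, Ivan; lost to Dana, Sofia, Priya.
That is 2 wins.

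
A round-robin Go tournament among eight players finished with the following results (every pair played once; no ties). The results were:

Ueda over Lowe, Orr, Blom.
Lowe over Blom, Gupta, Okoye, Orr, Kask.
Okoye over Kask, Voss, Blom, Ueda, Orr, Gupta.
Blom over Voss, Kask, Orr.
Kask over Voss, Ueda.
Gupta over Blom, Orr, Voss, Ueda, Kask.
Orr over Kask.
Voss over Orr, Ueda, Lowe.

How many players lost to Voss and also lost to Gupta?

Voss beat: Lowe, Ueda, Orr.
Gupta beat: Blom, Kask, Voss, Ueda, Orr.
Both beat: Ueda, Orr — 2.

2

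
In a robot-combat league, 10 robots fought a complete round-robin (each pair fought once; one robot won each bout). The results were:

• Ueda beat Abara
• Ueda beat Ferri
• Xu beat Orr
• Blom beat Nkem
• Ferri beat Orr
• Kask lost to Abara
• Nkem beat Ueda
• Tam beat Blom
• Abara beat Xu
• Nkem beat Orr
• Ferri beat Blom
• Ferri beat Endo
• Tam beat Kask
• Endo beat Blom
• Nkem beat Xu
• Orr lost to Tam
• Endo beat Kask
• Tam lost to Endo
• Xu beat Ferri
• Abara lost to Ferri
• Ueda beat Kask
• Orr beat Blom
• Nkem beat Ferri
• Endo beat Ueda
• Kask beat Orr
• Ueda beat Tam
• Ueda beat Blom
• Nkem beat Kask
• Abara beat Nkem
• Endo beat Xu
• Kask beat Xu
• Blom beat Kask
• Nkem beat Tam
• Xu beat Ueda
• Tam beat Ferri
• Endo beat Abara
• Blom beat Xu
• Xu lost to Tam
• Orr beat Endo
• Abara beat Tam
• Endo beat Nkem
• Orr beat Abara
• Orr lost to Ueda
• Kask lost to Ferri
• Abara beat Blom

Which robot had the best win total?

Endo

Win totals: Orr 3, Xu 3, Nkem 6, Kask 2, Endo 7, Tam 5, Abara 5, Ueda 6, Ferri 5, Blom 3.
Endo leads with 7 wins (next highest: 6).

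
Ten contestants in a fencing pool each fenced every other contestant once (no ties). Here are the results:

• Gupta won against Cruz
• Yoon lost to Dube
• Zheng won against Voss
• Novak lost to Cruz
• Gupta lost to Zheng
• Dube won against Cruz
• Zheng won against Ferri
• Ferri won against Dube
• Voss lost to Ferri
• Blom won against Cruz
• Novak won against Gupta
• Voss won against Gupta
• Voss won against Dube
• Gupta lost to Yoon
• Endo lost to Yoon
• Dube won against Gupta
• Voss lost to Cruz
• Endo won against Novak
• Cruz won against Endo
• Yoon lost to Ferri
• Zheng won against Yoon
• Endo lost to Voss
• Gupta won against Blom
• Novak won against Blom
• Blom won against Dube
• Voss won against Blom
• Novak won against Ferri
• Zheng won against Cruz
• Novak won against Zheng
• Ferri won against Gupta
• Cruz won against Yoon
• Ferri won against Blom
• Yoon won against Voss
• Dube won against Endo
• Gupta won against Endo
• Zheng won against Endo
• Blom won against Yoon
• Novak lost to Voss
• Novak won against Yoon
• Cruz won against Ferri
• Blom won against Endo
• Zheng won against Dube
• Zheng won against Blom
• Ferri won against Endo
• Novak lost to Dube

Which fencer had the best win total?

Zheng

Win totals: Cruz 5, Ferri 6, Voss 5, Yoon 3, Zheng 8, Novak 5, Endo 1, Blom 4, Gupta 3, Dube 5.
Zheng leads with 8 wins (next highest: 6).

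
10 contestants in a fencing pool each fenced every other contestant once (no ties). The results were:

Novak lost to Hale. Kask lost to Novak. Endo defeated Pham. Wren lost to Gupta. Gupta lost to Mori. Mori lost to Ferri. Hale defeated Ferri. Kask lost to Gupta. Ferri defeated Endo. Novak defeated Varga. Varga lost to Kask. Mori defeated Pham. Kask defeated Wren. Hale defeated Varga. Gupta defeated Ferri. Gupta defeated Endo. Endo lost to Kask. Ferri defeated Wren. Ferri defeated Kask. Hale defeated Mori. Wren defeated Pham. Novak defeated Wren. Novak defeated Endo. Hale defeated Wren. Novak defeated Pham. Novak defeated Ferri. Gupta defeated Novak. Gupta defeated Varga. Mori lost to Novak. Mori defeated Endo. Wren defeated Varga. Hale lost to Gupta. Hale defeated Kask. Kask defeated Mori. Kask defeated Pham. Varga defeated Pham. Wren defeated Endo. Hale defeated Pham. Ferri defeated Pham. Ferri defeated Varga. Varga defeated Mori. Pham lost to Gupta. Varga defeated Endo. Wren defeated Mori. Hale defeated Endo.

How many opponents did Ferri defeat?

Ferri's results: beat Endo, Mori, Varga, Wren, Kask, Pham; lost to Gupta, Hale, Novak.
That is 6 wins.

6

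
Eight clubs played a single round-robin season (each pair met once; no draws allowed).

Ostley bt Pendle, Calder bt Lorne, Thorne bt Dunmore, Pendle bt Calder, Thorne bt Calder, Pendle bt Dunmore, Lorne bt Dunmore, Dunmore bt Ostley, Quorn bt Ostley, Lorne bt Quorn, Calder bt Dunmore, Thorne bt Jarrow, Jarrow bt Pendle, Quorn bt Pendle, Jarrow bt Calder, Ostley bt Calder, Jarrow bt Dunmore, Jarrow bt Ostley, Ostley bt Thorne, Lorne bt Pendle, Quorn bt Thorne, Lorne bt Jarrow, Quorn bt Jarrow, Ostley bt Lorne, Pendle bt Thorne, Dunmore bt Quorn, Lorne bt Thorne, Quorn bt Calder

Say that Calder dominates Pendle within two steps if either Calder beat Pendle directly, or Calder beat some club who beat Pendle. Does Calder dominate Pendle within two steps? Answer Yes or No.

Calder did not beat Pendle directly.
Calder beat Dunmore, Lorne. Of those, Lorne beat Pendle.

Yes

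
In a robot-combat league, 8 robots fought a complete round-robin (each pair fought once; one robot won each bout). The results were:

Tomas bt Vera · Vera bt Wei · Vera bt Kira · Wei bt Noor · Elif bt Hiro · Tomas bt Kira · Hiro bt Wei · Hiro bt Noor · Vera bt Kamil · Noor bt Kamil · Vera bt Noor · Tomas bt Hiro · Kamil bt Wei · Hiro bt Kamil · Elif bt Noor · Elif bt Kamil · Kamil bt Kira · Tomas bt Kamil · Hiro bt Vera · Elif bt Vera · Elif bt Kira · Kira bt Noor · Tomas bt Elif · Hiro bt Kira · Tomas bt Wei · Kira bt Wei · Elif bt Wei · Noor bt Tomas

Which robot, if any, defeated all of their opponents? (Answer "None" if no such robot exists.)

Highest win total is Tomas with 6 (out of 7 possible).
Tomas lost to Noor, so no robot went undefeated.

None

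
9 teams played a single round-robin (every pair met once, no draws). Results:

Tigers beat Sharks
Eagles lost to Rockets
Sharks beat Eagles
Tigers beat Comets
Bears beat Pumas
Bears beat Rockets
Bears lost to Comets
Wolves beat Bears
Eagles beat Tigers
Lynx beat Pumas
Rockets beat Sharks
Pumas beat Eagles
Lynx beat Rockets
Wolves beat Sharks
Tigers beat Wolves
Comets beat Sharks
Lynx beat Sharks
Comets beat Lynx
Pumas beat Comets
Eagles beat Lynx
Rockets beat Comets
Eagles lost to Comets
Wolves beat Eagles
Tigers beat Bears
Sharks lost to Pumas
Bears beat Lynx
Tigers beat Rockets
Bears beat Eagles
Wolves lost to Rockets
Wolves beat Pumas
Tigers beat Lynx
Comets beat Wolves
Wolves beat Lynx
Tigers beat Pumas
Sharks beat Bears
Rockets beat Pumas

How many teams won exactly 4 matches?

1

Win totals: Rockets 5, Comets 5, Sharks 2, Bears 4, Lynx 3, Wolves 5, Eagles 2, Tigers 7, Pumas 3.
Exactly 4: Bears — 1 team.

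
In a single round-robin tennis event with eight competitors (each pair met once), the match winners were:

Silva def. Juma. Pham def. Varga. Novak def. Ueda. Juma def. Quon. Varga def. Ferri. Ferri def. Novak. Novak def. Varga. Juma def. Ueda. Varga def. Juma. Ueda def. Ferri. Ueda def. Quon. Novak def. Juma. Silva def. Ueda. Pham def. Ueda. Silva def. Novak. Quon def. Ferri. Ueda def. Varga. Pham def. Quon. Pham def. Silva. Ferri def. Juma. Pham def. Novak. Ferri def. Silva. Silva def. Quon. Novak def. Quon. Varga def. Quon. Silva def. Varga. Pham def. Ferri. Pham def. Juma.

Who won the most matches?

Pham

Win totals: Novak 4, Varga 3, Ueda 3, Pham 7, Juma 2, Ferri 3, Quon 1, Silva 5.
Pham leads with 7 wins (next highest: 5).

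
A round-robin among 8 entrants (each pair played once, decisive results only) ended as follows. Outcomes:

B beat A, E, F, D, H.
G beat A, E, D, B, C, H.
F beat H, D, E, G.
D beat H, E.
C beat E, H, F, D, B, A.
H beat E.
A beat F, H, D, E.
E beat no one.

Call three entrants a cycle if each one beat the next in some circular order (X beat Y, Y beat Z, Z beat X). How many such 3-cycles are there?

Win totals: A 4, B 5, C 6, D 2, E 0, F 4, G 6, H 1.
An entrant with w wins dominates both others in C(w,2) triples; summing gives 6 + 10 + 15 + 1 + 0 + 6 + 15 + 0 = 53 transitive triples.
Total triples C(8,3) = 56, so cyclic triples = 56 − 53 = 3.

3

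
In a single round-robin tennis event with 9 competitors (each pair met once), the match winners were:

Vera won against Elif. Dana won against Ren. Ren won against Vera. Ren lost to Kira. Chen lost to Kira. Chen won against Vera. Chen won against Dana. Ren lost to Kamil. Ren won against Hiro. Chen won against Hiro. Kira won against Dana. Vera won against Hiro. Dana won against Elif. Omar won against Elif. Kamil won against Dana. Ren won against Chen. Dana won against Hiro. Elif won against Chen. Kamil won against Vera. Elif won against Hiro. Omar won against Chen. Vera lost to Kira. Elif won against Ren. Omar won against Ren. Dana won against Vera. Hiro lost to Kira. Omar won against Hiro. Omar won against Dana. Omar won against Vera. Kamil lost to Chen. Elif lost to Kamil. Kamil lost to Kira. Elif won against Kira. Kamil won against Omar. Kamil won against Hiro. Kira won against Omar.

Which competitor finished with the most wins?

Kira

Win totals: Elif 4, Kira 7, Kamil 6, Ren 3, Dana 4, Vera 2, Omar 6, Hiro 0, Chen 4.
Kira leads with 7 wins (next highest: 6).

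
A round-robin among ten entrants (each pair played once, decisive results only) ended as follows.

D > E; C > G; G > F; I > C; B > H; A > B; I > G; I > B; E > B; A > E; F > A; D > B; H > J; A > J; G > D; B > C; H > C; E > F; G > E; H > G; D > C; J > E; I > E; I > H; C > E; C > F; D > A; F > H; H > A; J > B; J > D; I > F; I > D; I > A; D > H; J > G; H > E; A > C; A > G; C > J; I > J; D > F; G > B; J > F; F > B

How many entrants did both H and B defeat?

1

H beat: A, C, E, G, J.
B beat: C, H.
Both beat: C — 1.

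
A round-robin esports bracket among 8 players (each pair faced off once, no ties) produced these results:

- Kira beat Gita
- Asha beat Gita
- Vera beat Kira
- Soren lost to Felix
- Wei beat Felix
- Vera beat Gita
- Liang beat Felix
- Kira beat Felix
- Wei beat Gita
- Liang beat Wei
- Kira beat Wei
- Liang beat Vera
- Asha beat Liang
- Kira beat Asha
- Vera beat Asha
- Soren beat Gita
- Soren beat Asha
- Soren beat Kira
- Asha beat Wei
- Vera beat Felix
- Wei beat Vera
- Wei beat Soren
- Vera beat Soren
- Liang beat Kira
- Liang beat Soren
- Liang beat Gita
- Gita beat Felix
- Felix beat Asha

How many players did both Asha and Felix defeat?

0

Asha beat: Liang, Wei, Gita.
Felix beat: Asha, Soren.
No one was beaten by both.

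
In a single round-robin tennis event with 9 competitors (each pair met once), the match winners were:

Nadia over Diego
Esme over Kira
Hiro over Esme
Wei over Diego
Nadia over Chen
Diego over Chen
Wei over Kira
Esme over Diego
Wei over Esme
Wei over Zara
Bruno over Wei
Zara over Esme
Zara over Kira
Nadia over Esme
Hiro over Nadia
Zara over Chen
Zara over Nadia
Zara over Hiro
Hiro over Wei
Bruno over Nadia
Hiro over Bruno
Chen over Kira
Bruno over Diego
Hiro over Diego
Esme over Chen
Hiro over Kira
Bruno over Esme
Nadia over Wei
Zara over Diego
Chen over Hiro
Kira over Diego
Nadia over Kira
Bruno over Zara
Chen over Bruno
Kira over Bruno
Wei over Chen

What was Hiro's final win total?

6

Hiro's results: beat Bruno, Esme, Wei, Kira, Diego, Nadia; lost to Zara, Chen.
That is 6 wins.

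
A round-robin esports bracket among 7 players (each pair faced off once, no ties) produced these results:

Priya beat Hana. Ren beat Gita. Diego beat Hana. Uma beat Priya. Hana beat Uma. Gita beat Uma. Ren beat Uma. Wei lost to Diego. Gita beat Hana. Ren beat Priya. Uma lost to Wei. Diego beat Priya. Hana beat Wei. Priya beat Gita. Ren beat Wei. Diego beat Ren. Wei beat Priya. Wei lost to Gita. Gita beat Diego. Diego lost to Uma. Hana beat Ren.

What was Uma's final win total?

2

Uma's results: beat Diego, Priya; lost to Wei, Hana, Ren, Gita.
That is 2 wins.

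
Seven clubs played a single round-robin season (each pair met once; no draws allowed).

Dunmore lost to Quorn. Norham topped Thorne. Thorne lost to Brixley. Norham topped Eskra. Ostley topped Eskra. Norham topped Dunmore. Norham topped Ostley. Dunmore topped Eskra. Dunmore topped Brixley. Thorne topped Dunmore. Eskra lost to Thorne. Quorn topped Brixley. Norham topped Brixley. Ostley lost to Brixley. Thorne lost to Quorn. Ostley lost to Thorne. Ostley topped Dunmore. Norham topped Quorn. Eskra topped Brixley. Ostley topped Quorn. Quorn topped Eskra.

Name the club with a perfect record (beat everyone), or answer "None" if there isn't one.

Norham has 6 wins out of 6 opponents — a perfect record.

Norham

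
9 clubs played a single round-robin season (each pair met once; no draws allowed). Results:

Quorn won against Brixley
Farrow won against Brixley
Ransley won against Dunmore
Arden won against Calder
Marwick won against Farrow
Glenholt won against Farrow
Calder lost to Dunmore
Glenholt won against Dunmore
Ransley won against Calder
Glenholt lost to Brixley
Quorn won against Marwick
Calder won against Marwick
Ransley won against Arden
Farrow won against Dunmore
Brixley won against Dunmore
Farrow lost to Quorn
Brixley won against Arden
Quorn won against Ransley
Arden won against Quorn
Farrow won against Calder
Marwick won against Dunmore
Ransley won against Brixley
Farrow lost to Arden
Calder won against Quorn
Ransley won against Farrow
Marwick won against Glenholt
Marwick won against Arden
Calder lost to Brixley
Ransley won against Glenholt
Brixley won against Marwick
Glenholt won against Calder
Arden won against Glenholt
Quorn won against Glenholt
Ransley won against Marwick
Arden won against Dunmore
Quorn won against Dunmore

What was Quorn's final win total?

Quorn's results: beat Marwick, Brixley, Ransley, Dunmore, Glenholt, Farrow; lost to Arden, Calder.
That is 6 wins.

6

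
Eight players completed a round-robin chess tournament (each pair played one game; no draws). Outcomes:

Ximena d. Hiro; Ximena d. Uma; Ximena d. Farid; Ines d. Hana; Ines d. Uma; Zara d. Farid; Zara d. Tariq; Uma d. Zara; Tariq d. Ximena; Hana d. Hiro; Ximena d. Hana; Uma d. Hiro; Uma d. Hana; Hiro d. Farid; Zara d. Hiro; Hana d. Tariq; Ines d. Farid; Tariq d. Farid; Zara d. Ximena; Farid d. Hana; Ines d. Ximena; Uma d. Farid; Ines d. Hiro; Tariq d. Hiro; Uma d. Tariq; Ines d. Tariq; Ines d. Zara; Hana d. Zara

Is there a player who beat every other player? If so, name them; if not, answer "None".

Ines

Ines has 7 wins out of 7 opponents — a perfect record.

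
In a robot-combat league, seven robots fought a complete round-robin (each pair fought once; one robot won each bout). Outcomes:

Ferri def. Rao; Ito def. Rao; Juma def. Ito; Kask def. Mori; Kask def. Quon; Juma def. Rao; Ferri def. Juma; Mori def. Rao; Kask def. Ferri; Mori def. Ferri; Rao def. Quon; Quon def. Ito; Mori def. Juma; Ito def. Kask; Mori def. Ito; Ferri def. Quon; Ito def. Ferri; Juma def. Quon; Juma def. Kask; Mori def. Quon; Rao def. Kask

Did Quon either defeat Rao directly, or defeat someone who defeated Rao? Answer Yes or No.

Yes

Quon did not beat Rao directly.
Quon beat Ito. Of those, Ito beat Rao.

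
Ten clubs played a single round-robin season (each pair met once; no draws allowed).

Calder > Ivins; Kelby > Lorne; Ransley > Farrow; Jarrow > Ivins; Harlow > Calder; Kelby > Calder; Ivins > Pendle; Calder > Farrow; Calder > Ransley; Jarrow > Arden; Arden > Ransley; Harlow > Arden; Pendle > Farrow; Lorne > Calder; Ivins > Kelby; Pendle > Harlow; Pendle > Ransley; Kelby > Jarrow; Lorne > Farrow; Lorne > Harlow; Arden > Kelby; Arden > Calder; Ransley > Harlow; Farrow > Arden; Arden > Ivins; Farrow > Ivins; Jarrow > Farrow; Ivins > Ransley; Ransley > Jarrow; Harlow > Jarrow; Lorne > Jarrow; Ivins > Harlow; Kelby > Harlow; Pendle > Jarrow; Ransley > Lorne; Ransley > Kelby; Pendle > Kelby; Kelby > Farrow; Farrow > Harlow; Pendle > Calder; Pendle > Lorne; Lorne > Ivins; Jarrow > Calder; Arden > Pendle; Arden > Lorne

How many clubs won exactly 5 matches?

Win totals: Pendle 7, Kelby 5, Lorne 5, Ransley 5, Arden 6, Ivins 4, Calder 3, Harlow 3, Jarrow 4, Farrow 3.
Exactly 5: Kelby, Lorne, Ransley — 3 clubs.

3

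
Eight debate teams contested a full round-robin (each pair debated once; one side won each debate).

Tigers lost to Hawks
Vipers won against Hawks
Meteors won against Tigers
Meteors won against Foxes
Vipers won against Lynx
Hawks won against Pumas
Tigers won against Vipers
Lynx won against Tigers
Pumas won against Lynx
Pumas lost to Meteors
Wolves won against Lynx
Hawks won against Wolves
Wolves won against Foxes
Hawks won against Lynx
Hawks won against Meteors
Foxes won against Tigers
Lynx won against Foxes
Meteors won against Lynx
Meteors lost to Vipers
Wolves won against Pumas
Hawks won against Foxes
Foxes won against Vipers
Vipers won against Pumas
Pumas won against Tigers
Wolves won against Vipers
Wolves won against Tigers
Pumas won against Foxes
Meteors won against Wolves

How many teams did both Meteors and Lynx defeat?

Meteors beat: Lynx, Wolves, Pumas, Tigers, Foxes.
Lynx beat: Tigers, Foxes.
Both beat: Tigers, Foxes — 2.

2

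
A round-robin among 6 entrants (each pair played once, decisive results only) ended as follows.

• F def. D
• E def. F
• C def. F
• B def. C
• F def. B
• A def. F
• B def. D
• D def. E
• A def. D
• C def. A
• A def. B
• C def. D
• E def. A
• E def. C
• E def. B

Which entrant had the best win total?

E

Win totals: A 3, B 2, C 3, D 1, E 4, F 2.
E leads with 4 wins (next highest: 3).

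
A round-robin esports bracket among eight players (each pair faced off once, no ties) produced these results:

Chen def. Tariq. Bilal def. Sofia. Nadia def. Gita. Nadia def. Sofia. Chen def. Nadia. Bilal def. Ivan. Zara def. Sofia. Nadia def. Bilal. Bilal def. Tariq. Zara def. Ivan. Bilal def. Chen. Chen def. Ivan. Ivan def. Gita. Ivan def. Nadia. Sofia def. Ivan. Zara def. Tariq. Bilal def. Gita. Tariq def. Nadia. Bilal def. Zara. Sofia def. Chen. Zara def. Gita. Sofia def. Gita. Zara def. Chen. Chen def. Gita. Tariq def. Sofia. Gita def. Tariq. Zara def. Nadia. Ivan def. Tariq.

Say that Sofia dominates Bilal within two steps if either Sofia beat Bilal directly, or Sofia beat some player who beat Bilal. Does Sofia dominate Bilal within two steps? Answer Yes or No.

No

Sofia did not beat Bilal directly.
Sofia beat Gita, Ivan, Chen, but each of them lost to Bilal. No two-step path.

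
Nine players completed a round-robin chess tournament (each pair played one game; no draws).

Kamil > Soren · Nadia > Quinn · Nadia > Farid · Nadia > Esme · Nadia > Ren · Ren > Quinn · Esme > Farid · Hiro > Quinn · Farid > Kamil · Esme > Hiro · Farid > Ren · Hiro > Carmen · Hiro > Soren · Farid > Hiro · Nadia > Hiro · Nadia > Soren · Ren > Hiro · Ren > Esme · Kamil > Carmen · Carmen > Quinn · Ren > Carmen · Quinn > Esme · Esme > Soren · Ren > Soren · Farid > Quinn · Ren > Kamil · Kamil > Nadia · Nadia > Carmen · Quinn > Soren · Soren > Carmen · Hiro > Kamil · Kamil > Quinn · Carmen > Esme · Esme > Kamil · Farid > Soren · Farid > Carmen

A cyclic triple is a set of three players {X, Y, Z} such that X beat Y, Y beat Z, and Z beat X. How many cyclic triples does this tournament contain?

13

Win totals: Nadia 7, Esme 4, Ren 6, Kamil 4, Quinn 2, Carmen 2, Hiro 4, Soren 1, Farid 6.
A player with w wins dominates both others in C(w,2) triples; summing gives 21 + 6 + 15 + 6 + 1 + 1 + 6 + 0 + 15 = 71 transitive triples.
Total triples C(9,3) = 84, so cyclic triples = 84 − 71 = 13.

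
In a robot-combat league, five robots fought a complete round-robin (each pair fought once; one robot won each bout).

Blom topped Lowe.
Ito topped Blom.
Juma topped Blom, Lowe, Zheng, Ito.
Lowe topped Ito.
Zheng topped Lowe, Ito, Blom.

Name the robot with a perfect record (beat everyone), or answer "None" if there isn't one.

Juma

Juma has 4 wins out of 4 opponents — a perfect record.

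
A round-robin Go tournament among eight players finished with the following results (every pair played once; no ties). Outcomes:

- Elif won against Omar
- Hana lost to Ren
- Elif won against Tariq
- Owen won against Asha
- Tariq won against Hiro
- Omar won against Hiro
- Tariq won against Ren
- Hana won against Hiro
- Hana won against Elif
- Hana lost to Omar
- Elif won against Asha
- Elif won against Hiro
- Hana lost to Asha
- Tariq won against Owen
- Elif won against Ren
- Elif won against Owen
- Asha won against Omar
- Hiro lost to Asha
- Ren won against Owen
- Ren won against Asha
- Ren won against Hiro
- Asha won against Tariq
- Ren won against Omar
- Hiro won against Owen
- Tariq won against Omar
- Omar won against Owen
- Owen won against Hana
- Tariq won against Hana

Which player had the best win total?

Elif

Win totals: Owen 2, Omar 3, Hana 2, Ren 5, Elif 6, Asha 4, Hiro 1, Tariq 5.
Elif leads with 6 wins (next highest: 5).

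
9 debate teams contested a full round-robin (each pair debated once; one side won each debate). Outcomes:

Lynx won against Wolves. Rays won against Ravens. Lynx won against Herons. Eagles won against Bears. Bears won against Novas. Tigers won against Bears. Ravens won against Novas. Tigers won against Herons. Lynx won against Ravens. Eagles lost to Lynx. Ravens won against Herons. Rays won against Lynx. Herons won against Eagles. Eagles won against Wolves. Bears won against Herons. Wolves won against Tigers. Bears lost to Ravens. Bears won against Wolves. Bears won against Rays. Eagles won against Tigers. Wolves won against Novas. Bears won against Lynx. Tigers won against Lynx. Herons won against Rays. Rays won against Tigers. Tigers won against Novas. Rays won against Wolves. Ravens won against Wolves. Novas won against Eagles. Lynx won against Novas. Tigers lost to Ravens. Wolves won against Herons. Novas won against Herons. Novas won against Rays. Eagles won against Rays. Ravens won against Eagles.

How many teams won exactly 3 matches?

2

Win totals: Rays 4, Eagles 4, Bears 5, Ravens 6, Wolves 3, Herons 2, Lynx 5, Novas 3, Tigers 4.
Exactly 3: Wolves, Novas — 2 teams.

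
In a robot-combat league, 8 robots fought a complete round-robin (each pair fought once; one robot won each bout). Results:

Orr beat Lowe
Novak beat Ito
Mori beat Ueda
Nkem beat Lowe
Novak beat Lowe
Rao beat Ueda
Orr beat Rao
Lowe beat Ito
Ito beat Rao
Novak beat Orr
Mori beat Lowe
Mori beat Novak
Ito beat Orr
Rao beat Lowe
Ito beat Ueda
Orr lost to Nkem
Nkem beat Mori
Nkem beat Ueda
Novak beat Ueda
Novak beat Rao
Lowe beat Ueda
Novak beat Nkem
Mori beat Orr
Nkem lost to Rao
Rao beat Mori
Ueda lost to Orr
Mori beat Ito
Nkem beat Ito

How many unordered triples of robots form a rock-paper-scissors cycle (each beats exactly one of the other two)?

Win totals: Ito 3, Ueda 0, Lowe 2, Mori 5, Orr 3, Rao 4, Novak 6, Nkem 5.
A robot with w wins dominates both others in C(w,2) triples; summing gives 3 + 0 + 1 + 10 + 3 + 6 + 15 + 10 = 48 transitive triples.
Total triples C(8,3) = 56, so cyclic triples = 56 − 48 = 8.

8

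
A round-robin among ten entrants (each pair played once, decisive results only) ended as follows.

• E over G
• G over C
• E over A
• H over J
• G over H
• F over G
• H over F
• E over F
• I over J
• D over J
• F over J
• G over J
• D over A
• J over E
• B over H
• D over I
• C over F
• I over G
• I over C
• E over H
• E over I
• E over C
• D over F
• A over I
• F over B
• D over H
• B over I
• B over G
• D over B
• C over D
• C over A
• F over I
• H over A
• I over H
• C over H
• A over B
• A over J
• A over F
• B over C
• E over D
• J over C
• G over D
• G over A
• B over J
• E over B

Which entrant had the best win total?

Win totals: A 4, B 5, C 4, D 6, E 8, F 4, G 5, H 3, I 4, J 2.
E leads with 8 wins (next highest: 6).

E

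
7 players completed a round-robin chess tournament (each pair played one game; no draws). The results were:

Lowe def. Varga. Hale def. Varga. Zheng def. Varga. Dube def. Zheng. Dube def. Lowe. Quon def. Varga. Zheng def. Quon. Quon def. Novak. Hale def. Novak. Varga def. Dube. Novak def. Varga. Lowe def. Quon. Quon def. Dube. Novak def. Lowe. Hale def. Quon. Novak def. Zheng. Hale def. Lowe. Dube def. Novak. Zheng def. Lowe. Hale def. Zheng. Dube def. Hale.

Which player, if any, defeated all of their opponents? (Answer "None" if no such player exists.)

Highest win total is Hale with 5 (out of 6 possible).
Hale lost to Dube, so no player went undefeated.

None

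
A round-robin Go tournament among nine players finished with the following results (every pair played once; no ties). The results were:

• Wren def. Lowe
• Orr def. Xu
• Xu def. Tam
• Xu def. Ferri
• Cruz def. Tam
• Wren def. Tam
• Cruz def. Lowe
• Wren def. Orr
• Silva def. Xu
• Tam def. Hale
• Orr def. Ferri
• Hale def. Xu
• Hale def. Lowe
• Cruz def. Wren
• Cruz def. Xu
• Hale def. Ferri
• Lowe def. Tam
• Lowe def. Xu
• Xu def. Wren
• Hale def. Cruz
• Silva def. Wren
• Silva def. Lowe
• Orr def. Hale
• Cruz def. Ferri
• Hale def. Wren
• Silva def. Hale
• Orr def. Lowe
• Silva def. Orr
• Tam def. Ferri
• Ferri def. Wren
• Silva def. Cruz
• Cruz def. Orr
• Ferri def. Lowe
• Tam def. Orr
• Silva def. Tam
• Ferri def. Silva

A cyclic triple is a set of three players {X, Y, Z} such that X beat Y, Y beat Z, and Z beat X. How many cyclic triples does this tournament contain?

19

Win totals: Hale 5, Orr 4, Silva 7, Tam 3, Lowe 2, Xu 3, Ferri 3, Wren 3, Cruz 6.
A player with w wins dominates both others in C(w,2) triples; summing gives 10 + 6 + 21 + 3 + 1 + 3 + 3 + 3 + 15 = 65 transitive triples.
Total triples C(9,3) = 84, so cyclic triples = 84 − 65 = 19.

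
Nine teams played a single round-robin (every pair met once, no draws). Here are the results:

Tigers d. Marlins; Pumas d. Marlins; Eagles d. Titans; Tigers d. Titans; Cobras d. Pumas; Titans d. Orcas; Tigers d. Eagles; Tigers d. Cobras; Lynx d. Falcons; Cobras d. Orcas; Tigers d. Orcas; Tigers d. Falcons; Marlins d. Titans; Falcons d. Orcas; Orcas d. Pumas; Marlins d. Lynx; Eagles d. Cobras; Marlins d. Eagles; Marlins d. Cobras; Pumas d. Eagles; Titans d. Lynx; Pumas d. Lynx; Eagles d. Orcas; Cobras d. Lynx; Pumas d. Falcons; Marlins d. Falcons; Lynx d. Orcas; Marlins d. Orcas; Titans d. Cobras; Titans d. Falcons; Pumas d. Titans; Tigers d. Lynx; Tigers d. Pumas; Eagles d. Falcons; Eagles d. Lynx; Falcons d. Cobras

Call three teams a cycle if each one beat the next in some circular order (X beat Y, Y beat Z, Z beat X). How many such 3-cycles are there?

Win totals: Falcons 2, Lynx 2, Orcas 1, Marlins 6, Titans 4, Eagles 5, Cobras 3, Pumas 5, Tigers 8.
A team with w wins dominates both others in C(w,2) triples; summing gives 1 + 1 + 0 + 15 + 6 + 10 + 3 + 10 + 28 = 74 transitive triples.
Total triples C(9,3) = 84, so cyclic triples = 84 − 74 = 10.

10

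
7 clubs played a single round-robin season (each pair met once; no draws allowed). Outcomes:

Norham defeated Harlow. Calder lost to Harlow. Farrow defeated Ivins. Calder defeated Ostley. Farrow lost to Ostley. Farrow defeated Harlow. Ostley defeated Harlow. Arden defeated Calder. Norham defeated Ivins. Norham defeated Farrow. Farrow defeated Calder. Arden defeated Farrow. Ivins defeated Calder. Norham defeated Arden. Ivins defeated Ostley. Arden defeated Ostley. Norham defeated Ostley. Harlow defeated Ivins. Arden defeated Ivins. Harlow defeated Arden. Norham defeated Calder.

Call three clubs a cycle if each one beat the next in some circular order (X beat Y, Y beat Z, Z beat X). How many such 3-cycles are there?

6

Win totals: Harlow 3, Ostley 2, Calder 1, Ivins 2, Arden 4, Norham 6, Farrow 3.
A club with w wins dominates both others in C(w,2) triples; summing gives 3 + 1 + 0 + 1 + 6 + 15 + 3 = 29 transitive triples.
Total triples C(7,3) = 35, so cyclic triples = 35 − 29 = 6.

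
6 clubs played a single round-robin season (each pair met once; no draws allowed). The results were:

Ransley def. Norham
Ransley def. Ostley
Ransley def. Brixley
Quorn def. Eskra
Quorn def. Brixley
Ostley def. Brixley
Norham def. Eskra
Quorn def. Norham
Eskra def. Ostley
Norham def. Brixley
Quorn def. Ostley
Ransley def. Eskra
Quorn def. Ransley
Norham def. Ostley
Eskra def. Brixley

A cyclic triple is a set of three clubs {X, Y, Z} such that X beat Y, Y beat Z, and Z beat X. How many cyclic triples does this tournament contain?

Of the C(6,3) = 20 triples, the cyclic ones are: none.
That is 0.

0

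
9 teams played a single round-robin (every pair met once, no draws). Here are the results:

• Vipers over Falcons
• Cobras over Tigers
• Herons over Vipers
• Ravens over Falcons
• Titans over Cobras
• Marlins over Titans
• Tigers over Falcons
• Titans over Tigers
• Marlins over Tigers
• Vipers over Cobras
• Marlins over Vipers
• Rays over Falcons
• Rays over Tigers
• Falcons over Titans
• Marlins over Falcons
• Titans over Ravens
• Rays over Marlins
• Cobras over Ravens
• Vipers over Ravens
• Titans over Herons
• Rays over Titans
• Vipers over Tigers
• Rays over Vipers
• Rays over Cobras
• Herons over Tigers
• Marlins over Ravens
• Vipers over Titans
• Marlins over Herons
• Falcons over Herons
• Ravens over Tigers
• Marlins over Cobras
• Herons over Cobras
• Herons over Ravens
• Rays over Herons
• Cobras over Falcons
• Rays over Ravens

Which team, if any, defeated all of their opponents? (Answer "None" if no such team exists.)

Rays has 8 wins out of 8 opponents — a perfect record.

Rays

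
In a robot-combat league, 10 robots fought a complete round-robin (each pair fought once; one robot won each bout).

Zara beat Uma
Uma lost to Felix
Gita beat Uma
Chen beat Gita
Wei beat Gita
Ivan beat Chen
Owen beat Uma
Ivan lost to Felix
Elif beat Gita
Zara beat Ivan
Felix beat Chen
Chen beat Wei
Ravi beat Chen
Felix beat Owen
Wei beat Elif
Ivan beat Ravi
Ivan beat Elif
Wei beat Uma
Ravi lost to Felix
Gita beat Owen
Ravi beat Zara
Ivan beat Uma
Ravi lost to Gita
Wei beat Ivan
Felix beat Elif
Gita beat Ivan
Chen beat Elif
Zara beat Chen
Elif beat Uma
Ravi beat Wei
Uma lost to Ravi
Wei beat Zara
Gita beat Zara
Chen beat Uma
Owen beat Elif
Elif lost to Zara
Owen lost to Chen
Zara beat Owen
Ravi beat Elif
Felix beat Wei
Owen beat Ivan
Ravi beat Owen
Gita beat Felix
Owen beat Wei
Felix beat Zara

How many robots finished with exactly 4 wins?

2

Win totals: Ivan 4, Ravi 6, Owen 4, Felix 8, Zara 5, Wei 5, Chen 5, Uma 0, Elif 2, Gita 6.
Exactly 4: Ivan, Owen — 2 robots.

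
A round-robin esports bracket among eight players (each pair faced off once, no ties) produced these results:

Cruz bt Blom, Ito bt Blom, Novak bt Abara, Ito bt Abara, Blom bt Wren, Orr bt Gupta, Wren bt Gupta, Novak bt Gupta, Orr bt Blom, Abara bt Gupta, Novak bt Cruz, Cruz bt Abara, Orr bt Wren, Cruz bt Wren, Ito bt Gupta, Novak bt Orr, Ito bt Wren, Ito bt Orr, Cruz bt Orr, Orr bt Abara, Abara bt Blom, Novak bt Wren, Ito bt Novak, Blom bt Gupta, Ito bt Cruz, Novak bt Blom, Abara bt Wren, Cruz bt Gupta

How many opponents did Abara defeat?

Abara's results: beat Wren, Gupta, Blom; lost to Ito, Orr, Novak, Cruz.
That is 3 wins.

3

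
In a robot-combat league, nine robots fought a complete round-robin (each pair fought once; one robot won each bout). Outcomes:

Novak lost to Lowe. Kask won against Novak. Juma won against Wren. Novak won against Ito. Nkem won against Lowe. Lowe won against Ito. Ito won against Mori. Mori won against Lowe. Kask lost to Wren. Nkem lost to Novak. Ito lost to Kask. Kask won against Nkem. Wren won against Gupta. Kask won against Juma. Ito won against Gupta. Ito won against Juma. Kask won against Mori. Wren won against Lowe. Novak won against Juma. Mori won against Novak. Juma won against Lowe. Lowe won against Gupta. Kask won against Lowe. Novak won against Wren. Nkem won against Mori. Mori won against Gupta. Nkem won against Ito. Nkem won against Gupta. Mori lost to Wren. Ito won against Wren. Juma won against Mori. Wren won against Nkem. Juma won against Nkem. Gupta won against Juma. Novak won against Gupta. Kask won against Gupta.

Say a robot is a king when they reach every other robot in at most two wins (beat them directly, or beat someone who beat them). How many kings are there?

Kask reaches everyone (king).
Lowe cannot reach Kask in two steps.
Nkem cannot reach Kask in two steps.
Mori cannot reach Kask in two steps.
Ito reaches everyone (king).
Gupta cannot reach Kask, Ito, Novak in two steps.
Wren reaches everyone (king).
Juma reaches everyone (king).
Novak reaches everyone (king).
Kings: Kask, Ito, Wren, Juma, Novak — 5.

5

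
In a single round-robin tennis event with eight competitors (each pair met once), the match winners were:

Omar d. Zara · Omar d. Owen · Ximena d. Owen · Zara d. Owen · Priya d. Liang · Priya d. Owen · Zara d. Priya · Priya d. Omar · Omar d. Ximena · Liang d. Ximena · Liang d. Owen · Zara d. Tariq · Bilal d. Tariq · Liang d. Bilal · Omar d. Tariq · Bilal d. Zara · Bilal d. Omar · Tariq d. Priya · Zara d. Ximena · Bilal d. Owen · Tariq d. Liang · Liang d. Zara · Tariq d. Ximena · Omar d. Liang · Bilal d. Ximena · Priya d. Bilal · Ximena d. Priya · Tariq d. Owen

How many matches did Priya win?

Priya's results: beat Bilal, Omar, Owen, Liang; lost to Zara, Ximena, Tariq.
That is 4 wins.

4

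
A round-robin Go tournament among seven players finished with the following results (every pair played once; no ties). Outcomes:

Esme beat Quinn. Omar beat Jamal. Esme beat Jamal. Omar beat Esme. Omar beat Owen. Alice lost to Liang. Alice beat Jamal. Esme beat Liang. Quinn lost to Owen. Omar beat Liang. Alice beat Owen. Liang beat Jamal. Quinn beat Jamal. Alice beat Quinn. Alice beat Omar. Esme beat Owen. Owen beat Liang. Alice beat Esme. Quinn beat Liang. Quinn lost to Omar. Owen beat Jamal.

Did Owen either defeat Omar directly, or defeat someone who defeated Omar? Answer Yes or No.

Owen did not beat Omar directly.
Owen beat Quinn, Liang, Jamal, but each of them lost to Omar. No two-step path.

No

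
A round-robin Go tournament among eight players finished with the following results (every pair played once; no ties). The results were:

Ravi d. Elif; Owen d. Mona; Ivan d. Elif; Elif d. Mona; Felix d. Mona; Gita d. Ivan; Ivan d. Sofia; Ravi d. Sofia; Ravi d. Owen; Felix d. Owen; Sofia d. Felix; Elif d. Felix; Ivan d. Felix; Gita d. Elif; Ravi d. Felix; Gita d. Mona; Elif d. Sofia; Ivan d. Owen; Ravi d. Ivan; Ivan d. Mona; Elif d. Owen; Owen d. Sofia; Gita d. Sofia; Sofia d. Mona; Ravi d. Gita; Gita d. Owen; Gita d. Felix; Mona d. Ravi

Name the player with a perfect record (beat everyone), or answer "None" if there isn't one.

None

Highest win total is Ravi with 6 (out of 7 possible).
Ravi lost to Mona, so no player went undefeated.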